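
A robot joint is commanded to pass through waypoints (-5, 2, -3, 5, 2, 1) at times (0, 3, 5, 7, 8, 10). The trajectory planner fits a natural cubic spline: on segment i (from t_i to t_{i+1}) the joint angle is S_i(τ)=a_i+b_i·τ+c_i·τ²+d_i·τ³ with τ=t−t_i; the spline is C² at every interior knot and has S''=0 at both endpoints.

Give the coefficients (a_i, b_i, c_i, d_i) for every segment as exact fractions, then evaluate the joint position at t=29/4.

  seg 0: a=-5 b=33773/7260 c=0 d=-5611/21780
  seg 1: a=2 b=-8363/3630 c=-5611/2420 d=16121/14520
  seg 2: a=-3 b=3167/1815 c=1051/242 d=-2918/1815
  seg 3: a=5 b=-29/165 c=-6417/1210 d=8999/3630
  seg 4: a=2 b=-12143/3630 c=1291/605 d=-1291/3630
S(29/4) = 361129/77440

Δ: Δ0=7/3, Δ1=-5/2, Δ2=4, Δ3=-3, Δ4=-1/2
row 1: diag=10, rhs=-29; c'=1/5, d'=-29/10
row 2: denom=8−2·1/5=38/5; d'=(39−2·-29/10)/(38/5)=112/19
row 3: denom=6−2·5/19=104/19; d'=(-42−2·112/19)/(104/19)=-511/52
row 4: denom=6−1·19/104=605/104; d'=(15−1·-511/52)/(605/104)=2582/605
back: M4=2582/605
back: M3=-511/52−19/104·2582/605=-6417/605
back: M2=112/19−5/19·-6417/605=1051/121
back: M1=-29/10−1/5·1051/121=-5611/1210
M: M0=0, M1=-5611/1210, M2=1051/121, M3=-6417/605, M4=2582/605, M5=0
seg 0: a=-5, c=M0/2=0, d=(M1−M0)/(6·3)=-5611/21780, b=Δ0−h0·(2M0+M1)/6=33773/7260
seg 1: a=2, c=M1/2=-5611/2420, d=(M2−M1)/(6·2)=16121/14520, b=Δ1−h1·(2M1+M2)/6=-8363/3630
seg 2: a=-3, c=M2/2=1051/242, d=(M3−M2)/(6·2)=-2918/1815, b=Δ2−h2·(2M2+M3)/6=3167/1815
seg 3: a=5, c=M3/2=-6417/1210, d=(M4−M3)/(6·1)=8999/3630, b=Δ3−h3·(2M3+M4)/6=-29/165
seg 4: a=2, c=M4/2=1291/605, d=(M5−M4)/(6·2)=-1291/3630, b=Δ4−h4·(2M4+M5)/6=-12143/3630
t_q=29/4 → seg 3, τ=1/4; S=5+-29/165·τ+-6417/1210·τ²+8999/3630·τ³=361129/77440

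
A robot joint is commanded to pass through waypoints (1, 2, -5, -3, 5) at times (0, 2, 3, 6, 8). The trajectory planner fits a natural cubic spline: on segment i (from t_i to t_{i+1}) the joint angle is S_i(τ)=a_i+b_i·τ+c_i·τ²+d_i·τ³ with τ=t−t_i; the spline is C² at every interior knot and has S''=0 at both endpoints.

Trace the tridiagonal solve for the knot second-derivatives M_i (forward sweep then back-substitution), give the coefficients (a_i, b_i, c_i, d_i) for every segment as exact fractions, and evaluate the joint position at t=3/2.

  seg 0: a=1 b=4219/1248 c=0 d=-3595/4992
  seg 1: a=2 b=-3283/624 c=-3595/832 d=6445/2496
  seg 2: a=-5 b=-15367/2496 c=1425/416 d=-221/576
  seg 3: a=-3 b=2519/624 c=-23/832 d=23/4992
S(3/2) = 48461/13312

Δ: Δ0=1/2, Δ1=-7, Δ2=2/3, Δ3=4
row 1: diag=6, rhs=-45; c'=1/6, d'=-15/2
row 2: denom=8−1·1/6=47/6; d'=(46−1·-15/2)/(47/6)=321/47
row 3: denom=10−3·18/47=416/47; d'=(20−3·321/47)/(416/47)=-23/416
back: M3=-23/416
back: M2=321/47−18/47·-23/416=1425/208
back: M1=-15/2−1/6·1425/208=-3595/416
M: M0=0, M1=-3595/416, M2=1425/208, M3=-23/416, M4=0
seg 0: a=1, c=M0/2=0, d=(M1−M0)/(6·2)=-3595/4992, b=Δ0−h0·(2M0+M1)/6=4219/1248
seg 1: a=2, c=M1/2=-3595/832, d=(M2−M1)/(6·1)=6445/2496, b=Δ1−h1·(2M1+M2)/6=-3283/624
seg 2: a=-5, c=M2/2=1425/416, d=(M3−M2)/(6·3)=-221/576, b=Δ2−h2·(2M2+M3)/6=-15367/2496
seg 3: a=-3, c=M3/2=-23/832, d=(M4−M3)/(6·2)=23/4992, b=Δ3−h3·(2M3+M4)/6=2519/624
t_q=3/2 → seg 0, τ=3/2; S=1+4219/1248·τ+0·τ²+-3595/4992·τ³=48461/13312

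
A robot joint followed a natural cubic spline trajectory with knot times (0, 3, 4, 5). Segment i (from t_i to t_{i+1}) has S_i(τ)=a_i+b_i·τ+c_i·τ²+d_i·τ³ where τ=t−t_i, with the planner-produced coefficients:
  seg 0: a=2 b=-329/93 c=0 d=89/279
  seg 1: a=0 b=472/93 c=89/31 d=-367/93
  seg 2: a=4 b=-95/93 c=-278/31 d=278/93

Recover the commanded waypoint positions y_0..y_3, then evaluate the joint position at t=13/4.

y_0 = S_0(0) = a_0 = 2
y_1 = S_1(0) = a_1 = 0
y_2 = S_2(0) = a_2 = 4
y_3 = S_2(1) = -3
t_q=13/4 is in segment 1 (τ=1/4); S_1(τ)=2751/1984

y_0=2 y_1=0 y_2=4 y_3=-3
S(13/4) = 2751/1984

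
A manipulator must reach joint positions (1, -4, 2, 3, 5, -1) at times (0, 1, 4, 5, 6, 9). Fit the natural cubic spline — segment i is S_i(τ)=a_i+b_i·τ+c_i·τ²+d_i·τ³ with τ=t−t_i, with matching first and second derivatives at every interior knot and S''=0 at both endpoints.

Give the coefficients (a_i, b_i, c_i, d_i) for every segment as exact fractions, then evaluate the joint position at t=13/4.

  seg 0: a=1 b=-3338/547 c=0 d=603/547
  seg 1: a=-4 b=-1529/547 c=1809/547 d=-2804/4923
  seg 2: a=2 b=913/547 c=-995/547 d=629/547
  seg 3: a=3 b=810/547 c=892/547 d=-608/547
  seg 4: a=5 b=770/547 c=-932/547 d=932/4923
S(13/4) = -19/547

Δ: Δ0=-5, Δ1=2, Δ2=1, Δ3=2, Δ4=-2
row 1: diag=8, rhs=42; c'=3/8, d'=21/4
row 2: denom=8−3·3/8=55/8; d'=(-6−3·21/4)/(55/8)=-174/55
row 3: denom=4−1·8/55=212/55; d'=(6−1·-174/55)/(212/55)=126/53
row 4: denom=8−1·55/212=1641/212; d'=(-24−1·126/53)/(1641/212)=-1864/547
back: M4=-1864/547
back: M3=126/53−55/212·-1864/547=1784/547
back: M2=-174/55−8/55·1784/547=-1990/547
back: M1=21/4−3/8·-1990/547=3618/547
M: M0=0, M1=3618/547, M2=-1990/547, M3=1784/547, M4=-1864/547, M5=0
seg 0: a=1, c=M0/2=0, d=(M1−M0)/(6·1)=603/547, b=Δ0−h0·(2M0+M1)/6=-3338/547
seg 1: a=-4, c=M1/2=1809/547, d=(M2−M1)/(6·3)=-2804/4923, b=Δ1−h1·(2M1+M2)/6=-1529/547
seg 2: a=2, c=M2/2=-995/547, d=(M3−M2)/(6·1)=629/547, b=Δ2−h2·(2M2+M3)/6=913/547
seg 3: a=3, c=M3/2=892/547, d=(M4−M3)/(6·1)=-608/547, b=Δ3−h3·(2M3+M4)/6=810/547
seg 4: a=5, c=M4/2=-932/547, d=(M5−M4)/(6·3)=932/4923, b=Δ4−h4·(2M4+M5)/6=770/547
t_q=13/4 → seg 1, τ=9/4; S=-4+-1529/547·τ+1809/547·τ²+-2804/4923·τ³=-19/547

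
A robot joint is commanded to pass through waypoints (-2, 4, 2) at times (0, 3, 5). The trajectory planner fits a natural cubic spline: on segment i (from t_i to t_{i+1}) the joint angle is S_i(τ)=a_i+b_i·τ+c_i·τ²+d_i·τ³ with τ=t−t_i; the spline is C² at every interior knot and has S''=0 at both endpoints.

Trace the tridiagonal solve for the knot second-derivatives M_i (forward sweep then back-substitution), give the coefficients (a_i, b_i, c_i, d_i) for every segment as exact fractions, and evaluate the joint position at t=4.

  seg 0: a=-2 b=29/10 c=0 d=-1/10
  seg 1: a=4 b=1/5 c=-9/10 d=3/20
S(4) = 69/20

Δ: Δ0=2, Δ1=-1
row 1: diag=10, rhs=-18; c'=1/5, d'=-9/5
back: M1=-9/5
M: M0=0, M1=-9/5, M2=0
seg 0: a=-2, c=M0/2=0, d=(M1−M0)/(6·3)=-1/10, b=Δ0−h0·(2M0+M1)/6=29/10
seg 1: a=4, c=M1/2=-9/10, d=(M2−M1)/(6·2)=3/20, b=Δ1−h1·(2M1+M2)/6=1/5
t_q=4 → seg 1, τ=1; S=4+1/5·τ+-9/10·τ²+3/20·τ³=69/20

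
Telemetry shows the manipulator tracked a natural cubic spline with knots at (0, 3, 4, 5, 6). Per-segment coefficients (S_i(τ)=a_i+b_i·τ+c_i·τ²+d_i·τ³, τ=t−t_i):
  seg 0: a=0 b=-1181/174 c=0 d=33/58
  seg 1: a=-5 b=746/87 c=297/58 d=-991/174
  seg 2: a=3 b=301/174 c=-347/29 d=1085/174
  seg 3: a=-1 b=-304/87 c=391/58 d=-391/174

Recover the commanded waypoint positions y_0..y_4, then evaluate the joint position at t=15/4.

y_0=0 y_1=-5 y_2=3 y_3=-1 y_4=0
S(15/4) = 7085/3712

y_0 = S_0(0) = a_0 = 0
y_1 = S_1(0) = a_1 = -5
y_2 = S_2(0) = a_2 = 3
y_3 = S_3(0) = a_3 = -1
y_4 = S_3(1) = 0
t_q=15/4 is in segment 1 (τ=3/4); S_1(τ)=7085/3712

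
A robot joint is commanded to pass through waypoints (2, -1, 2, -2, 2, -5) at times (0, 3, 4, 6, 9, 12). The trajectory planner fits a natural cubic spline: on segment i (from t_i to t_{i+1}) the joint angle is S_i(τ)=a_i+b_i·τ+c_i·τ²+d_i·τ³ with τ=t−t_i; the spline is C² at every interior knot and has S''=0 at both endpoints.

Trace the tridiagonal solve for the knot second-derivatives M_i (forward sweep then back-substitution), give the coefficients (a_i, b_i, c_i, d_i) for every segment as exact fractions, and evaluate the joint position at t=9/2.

Δ: Δ0=-1, Δ1=3, Δ2=-2, Δ3=4/3, Δ4=-7/3
row 1: diag=8, rhs=24; c'=1/8, d'=3
row 2: denom=6−1·1/8=47/8; d'=(-30−1·3)/(47/8)=-264/47
row 3: denom=10−2·16/47=438/47; d'=(20−2·-264/47)/(438/47)=734/219
row 4: denom=12−3·47/146=1611/146; d'=(-22−3·734/219)/(1611/146)=-520/179
back: M4=-520/179
back: M3=734/219−47/146·-520/179=2302/537
back: M2=-264/47−16/47·2302/537=-3800/537
back: M1=3−1/8·-3800/537=2086/537
M: M0=0, M1=2086/537, M2=-3800/537, M3=2302/537, M4=-520/179, M5=0
seg 0: a=2, c=M0/2=0, d=(M1−M0)/(6·3)=1043/4833, b=Δ0−h0·(2M0+M1)/6=-1580/537
seg 1: a=-1, c=M1/2=1043/537, d=(M2−M1)/(6·1)=-327/179, b=Δ1−h1·(2M1+M2)/6=1549/537
seg 2: a=2, c=M2/2=-1900/537, d=(M3−M2)/(6·2)=339/358, b=Δ2−h2·(2M2+M3)/6=692/537
seg 3: a=-2, c=M3/2=1151/537, d=(M4−M3)/(6·3)=-1931/4833, b=Δ3−h3·(2M3+M4)/6=-806/537
seg 4: a=2, c=M4/2=-260/179, d=(M5−M4)/(6·3)=260/1611, b=Δ4−h4·(2M4+M5)/6=307/537
t_q=9/2 → seg 2, τ=1/2; S=2+692/537·τ+-1900/537·τ²+339/358·τ³=5379/2864

  seg 0: a=2 b=-1580/537 c=0 d=1043/4833
  seg 1: a=-1 b=1549/537 c=1043/537 d=-327/179
  seg 2: a=2 b=692/537 c=-1900/537 d=339/358
  seg 3: a=-2 b=-806/537 c=1151/537 d=-1931/4833
  seg 4: a=2 b=307/537 c=-260/179 d=260/1611
S(9/2) = 5379/2864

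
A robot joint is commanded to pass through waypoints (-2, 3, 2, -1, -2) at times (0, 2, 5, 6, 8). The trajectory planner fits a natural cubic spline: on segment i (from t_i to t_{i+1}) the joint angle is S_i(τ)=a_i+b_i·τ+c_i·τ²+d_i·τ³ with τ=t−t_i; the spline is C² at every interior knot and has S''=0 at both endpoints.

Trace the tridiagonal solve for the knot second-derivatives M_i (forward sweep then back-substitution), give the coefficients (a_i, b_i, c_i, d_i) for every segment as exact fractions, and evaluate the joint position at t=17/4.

  seg 0: a=-2 b=1793/624 c=0 d=-233/2496
  seg 1: a=3 b=547/312 c=-233/416 d=-13/288
  seg 2: a=2 b=-3527/1248 c=-201/208 d=989/1248
  seg 3: a=-1 b=-743/312 c=587/416 d=-587/2496
S(17/4) = 95715/26624

Δ: Δ0=5/2, Δ1=-1/3, Δ2=-3, Δ3=-1/2
row 1: diag=10, rhs=-17; c'=3/10, d'=-17/10
row 2: denom=8−3·3/10=71/10; d'=(-16−3·-17/10)/(71/10)=-109/71
row 3: denom=6−1·10/71=416/71; d'=(15−1·-109/71)/(416/71)=587/208
back: M3=587/208
back: M2=-109/71−10/71·587/208=-201/104
back: M1=-17/10−3/10·-201/104=-233/208
M: M0=0, M1=-233/208, M2=-201/104, M3=587/208, M4=0
seg 0: a=-2, c=M0/2=0, d=(M1−M0)/(6·2)=-233/2496, b=Δ0−h0·(2M0+M1)/6=1793/624
seg 1: a=3, c=M1/2=-233/416, d=(M2−M1)/(6·3)=-13/288, b=Δ1−h1·(2M1+M2)/6=547/312
seg 2: a=2, c=M2/2=-201/208, d=(M3−M2)/(6·1)=989/1248, b=Δ2−h2·(2M2+M3)/6=-3527/1248
seg 3: a=-1, c=M3/2=587/416, d=(M4−M3)/(6·2)=-587/2496, b=Δ3−h3·(2M3+M4)/6=-743/312
t_q=17/4 → seg 1, τ=9/4; S=3+547/312·τ+-233/416·τ²+-13/288·τ³=95715/26624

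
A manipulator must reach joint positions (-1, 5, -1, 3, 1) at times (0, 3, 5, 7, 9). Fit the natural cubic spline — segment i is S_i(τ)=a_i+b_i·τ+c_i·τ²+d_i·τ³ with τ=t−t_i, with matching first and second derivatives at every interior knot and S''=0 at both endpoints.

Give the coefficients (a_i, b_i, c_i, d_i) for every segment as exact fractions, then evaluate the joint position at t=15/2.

Δ: Δ0=2, Δ1=-3, Δ2=2, Δ3=-1
row 1: diag=10, rhs=-30; c'=1/5, d'=-3
row 2: denom=8−2·1/5=38/5; d'=(30−2·-3)/(38/5)=90/19
row 3: denom=8−2·5/19=142/19; d'=(-18−2·90/19)/(142/19)=-261/71
back: M3=-261/71
back: M2=90/19−5/19·-261/71=405/71
back: M1=-3−1/5·405/71=-294/71
M: M0=0, M1=-294/71, M2=405/71, M3=-261/71, M4=0
seg 0: a=-1, c=M0/2=0, d=(M1−M0)/(6·3)=-49/213, b=Δ0−h0·(2M0+M1)/6=289/71
seg 1: a=5, c=M1/2=-147/71, d=(M2−M1)/(6·2)=233/284, b=Δ1−h1·(2M1+M2)/6=-152/71
seg 2: a=-1, c=M2/2=405/142, d=(M3−M2)/(6·2)=-111/142, b=Δ2−h2·(2M2+M3)/6=-41/71
seg 3: a=3, c=M3/2=-261/142, d=(M4−M3)/(6·2)=87/284, b=Δ3−h3·(2M3+M4)/6=103/71
t_q=15/2 → seg 3, τ=1/2; S=3+103/71·τ+-261/142·τ²+87/284·τ³=7507/2272

  seg 0: a=-1 b=289/71 c=0 d=-49/213
  seg 1: a=5 b=-152/71 c=-147/71 d=233/284
  seg 2: a=-1 b=-41/71 c=405/142 d=-111/142
  seg 3: a=3 b=103/71 c=-261/142 d=87/284
S(15/2) = 7507/2272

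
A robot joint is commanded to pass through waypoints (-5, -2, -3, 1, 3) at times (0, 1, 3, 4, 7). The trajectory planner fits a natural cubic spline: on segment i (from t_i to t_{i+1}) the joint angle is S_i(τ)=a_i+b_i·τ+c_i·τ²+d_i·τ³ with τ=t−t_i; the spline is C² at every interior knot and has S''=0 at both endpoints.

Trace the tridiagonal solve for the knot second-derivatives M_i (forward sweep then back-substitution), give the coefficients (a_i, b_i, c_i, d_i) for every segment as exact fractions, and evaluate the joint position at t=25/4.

Δ: Δ0=3, Δ1=-1/2, Δ2=4, Δ3=2/3
row 1: diag=6, rhs=-21; c'=1/3, d'=-7/2
row 2: denom=6−2·1/3=16/3; d'=(27−2·-7/2)/(16/3)=51/8
row 3: denom=8−1·3/16=125/16; d'=(-20−1·51/8)/(125/16)=-422/125
back: M3=-422/125
back: M2=51/8−3/16·-422/125=876/125
back: M1=-7/2−1/3·876/125=-1459/250
M: M0=0, M1=-1459/250, M2=876/125, M3=-422/125, M4=0
seg 0: a=-5, c=M0/2=0, d=(M1−M0)/(6·1)=-1459/1500, b=Δ0−h0·(2M0+M1)/6=5959/1500
seg 1: a=-2, c=M1/2=-1459/500, d=(M2−M1)/(6·2)=3211/3000, b=Δ1−h1·(2M1+M2)/6=791/750
seg 2: a=-3, c=M2/2=438/125, d=(M3−M2)/(6·1)=-649/375, b=Δ2−h2·(2M2+M3)/6=167/75
seg 3: a=1, c=M3/2=-211/125, d=(M4−M3)/(6·3)=211/1125, b=Δ3−h3·(2M3+M4)/6=1516/375
t_q=25/4 → seg 3, τ=9/4; S=1+1516/375·τ+-211/125·τ²+211/1125·τ³=5899/1600

  seg 0: a=-5 b=5959/1500 c=0 d=-1459/1500
  seg 1: a=-2 b=791/750 c=-1459/500 d=3211/3000
  seg 2: a=-3 b=167/75 c=438/125 d=-649/375
  seg 3: a=1 b=1516/375 c=-211/125 d=211/1125
S(25/4) = 5899/1600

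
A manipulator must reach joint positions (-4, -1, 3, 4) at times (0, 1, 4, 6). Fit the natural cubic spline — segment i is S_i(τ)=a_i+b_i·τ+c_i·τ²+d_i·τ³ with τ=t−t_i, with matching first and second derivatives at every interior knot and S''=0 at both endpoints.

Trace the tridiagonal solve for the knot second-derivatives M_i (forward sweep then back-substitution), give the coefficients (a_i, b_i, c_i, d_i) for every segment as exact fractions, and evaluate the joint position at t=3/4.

Δ: Δ0=3, Δ1=4/3, Δ2=1/2
row 1: diag=8, rhs=-10; c'=3/8, d'=-5/4
row 2: denom=10−3·3/8=71/8; d'=(-5−3·-5/4)/(71/8)=-10/71
back: M2=-10/71
back: M1=-5/4−3/8·-10/71=-85/71
M: M0=0, M1=-85/71, M2=-10/71, M3=0
seg 0: a=-4, c=M0/2=0, d=(M1−M0)/(6·1)=-85/426, b=Δ0−h0·(2M0+M1)/6=1363/426
seg 1: a=-1, c=M1/2=-85/142, d=(M2−M1)/(6·3)=25/426, b=Δ1−h1·(2M1+M2)/6=554/213
seg 2: a=3, c=M2/2=-5/71, d=(M3−M2)/(6·2)=5/426, b=Δ2−h2·(2M2+M3)/6=253/426
t_q=3/4 → seg 0, τ=3/4; S=-4+1363/426·τ+0·τ²+-85/426·τ³=-15309/9088

  seg 0: a=-4 b=1363/426 c=0 d=-85/426
  seg 1: a=-1 b=554/213 c=-85/142 d=25/426
  seg 2: a=3 b=253/426 c=-5/71 d=5/426
S(3/4) = -15309/9088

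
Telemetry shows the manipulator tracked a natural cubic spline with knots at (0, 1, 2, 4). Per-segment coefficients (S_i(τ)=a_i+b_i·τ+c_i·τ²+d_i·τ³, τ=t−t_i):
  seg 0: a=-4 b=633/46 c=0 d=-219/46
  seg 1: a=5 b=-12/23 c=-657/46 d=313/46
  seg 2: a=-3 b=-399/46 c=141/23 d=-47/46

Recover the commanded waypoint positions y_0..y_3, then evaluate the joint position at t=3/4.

y_0 = S_0(0) = a_0 = -4
y_1 = S_1(0) = a_1 = 5
y_2 = S_2(0) = a_2 = -3
y_3 = S_2(2) = -4
t_q=3/4 is in segment 0 (τ=3/4); S_0(τ)=12695/2944

y_0=-4 y_1=5 y_2=-3 y_3=-4
S(3/4) = 12695/2944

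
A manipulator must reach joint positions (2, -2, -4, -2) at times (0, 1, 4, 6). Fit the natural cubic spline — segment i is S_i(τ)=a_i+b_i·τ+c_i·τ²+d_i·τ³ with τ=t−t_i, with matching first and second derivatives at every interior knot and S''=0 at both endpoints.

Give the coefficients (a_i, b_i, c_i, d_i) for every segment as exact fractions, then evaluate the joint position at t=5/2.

  seg 0: a=2 b=-937/213 c=0 d=85/213
  seg 1: a=-2 b=-682/213 c=85/71 d=-25/213
  seg 2: a=-4 b=173/213 c=10/71 d=-5/213
S(5/2) = -2559/568

Δ: Δ0=-4, Δ1=-2/3, Δ2=1
row 1: diag=8, rhs=20; c'=3/8, d'=5/2
row 2: denom=10−3·3/8=71/8; d'=(10−3·5/2)/(71/8)=20/71
back: M2=20/71
back: M1=5/2−3/8·20/71=170/71
M: M0=0, M1=170/71, M2=20/71, M3=0
seg 0: a=2, c=M0/2=0, d=(M1−M0)/(6·1)=85/213, b=Δ0−h0·(2M0+M1)/6=-937/213
seg 1: a=-2, c=M1/2=85/71, d=(M2−M1)/(6·3)=-25/213, b=Δ1−h1·(2M1+M2)/6=-682/213
seg 2: a=-4, c=M2/2=10/71, d=(M3−M2)/(6·2)=-5/213, b=Δ2−h2·(2M2+M3)/6=173/213
t_q=5/2 → seg 1, τ=3/2; S=-2+-682/213·τ+85/71·τ²+-25/213·τ³=-2559/568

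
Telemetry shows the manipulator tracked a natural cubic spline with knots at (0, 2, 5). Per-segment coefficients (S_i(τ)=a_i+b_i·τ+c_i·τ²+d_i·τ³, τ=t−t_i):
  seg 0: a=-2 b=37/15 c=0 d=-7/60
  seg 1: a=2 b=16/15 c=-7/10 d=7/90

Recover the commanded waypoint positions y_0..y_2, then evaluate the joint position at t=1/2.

y_0=-2 y_1=2 y_2=1
S(1/2) = -25/32

y_0 = S_0(0) = a_0 = -2
y_1 = S_1(0) = a_1 = 2
y_2 = S_1(3) = 1
t_q=1/2 is in segment 0 (τ=1/2); S_0(τ)=-25/32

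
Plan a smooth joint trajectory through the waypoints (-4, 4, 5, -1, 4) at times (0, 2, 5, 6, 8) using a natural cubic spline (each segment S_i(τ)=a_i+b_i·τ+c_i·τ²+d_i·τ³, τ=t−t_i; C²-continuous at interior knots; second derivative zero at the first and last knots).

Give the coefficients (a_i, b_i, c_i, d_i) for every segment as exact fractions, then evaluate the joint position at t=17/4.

Δ: Δ0=4, Δ1=1/3, Δ2=-6, Δ3=5/2
row 1: diag=10, rhs=-22; c'=3/10, d'=-11/5
row 2: denom=8−3·3/10=71/10; d'=(-38−3·-11/5)/(71/10)=-314/71
row 3: denom=6−1·10/71=416/71; d'=(51−1·-314/71)/(416/71)=3935/416
back: M3=3935/416
back: M2=-314/71−10/71·3935/416=-1197/208
back: M1=-11/5−3/10·-1197/208=-197/416
M: M0=0, M1=-197/416, M2=-1197/208, M3=3935/416, M4=0
seg 0: a=-4, c=M0/2=0, d=(M1−M0)/(6·2)=-197/4992, b=Δ0−h0·(2M0+M1)/6=5189/1248
seg 1: a=4, c=M1/2=-197/832, d=(M2−M1)/(6·3)=-169/576, b=Δ1−h1·(2M1+M2)/6=2299/624
seg 2: a=5, c=M2/2=-1197/416, d=(M3−M2)/(6·1)=6329/2496, b=Δ2−h2·(2M2+M3)/6=-14123/2496
seg 3: a=-1, c=M3/2=3935/832, d=(M4−M3)/(6·2)=-3935/4992, b=Δ3−h3·(2M3+M4)/6=-2375/624
t_q=17/4 → seg 1, τ=9/4; S=4+2299/624·τ+-197/832·τ²+-169/576·τ³=412615/53248

  seg 0: a=-4 b=5189/1248 c=0 d=-197/4992
  seg 1: a=4 b=2299/624 c=-197/832 d=-169/576
  seg 2: a=5 b=-14123/2496 c=-1197/416 d=6329/2496
  seg 3: a=-1 b=-2375/624 c=3935/832 d=-3935/4992
S(17/4) = 412615/53248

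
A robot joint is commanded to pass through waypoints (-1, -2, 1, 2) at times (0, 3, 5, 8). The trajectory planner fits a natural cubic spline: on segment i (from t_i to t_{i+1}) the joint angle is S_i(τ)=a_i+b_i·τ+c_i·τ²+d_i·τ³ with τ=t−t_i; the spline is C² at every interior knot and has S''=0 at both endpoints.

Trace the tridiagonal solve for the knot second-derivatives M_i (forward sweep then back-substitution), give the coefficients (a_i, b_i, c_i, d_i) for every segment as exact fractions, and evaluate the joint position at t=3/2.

  seg 0: a=-1 b=-47/48 c=0 d=31/432
  seg 1: a=-2 b=23/24 c=31/48 d=-3/16
  seg 2: a=1 b=31/24 c=-23/48 d=23/432
S(3/2) = -285/128

Δ: Δ0=-1/3, Δ1=3/2, Δ2=1/3
row 1: diag=10, rhs=11; c'=1/5, d'=11/10
row 2: denom=10−2·1/5=48/5; d'=(-7−2·11/10)/(48/5)=-23/24
back: M2=-23/24
back: M1=11/10−1/5·-23/24=31/24
M: M0=0, M1=31/24, M2=-23/24, M3=0
seg 0: a=-1, c=M0/2=0, d=(M1−M0)/(6·3)=31/432, b=Δ0−h0·(2M0+M1)/6=-47/48
seg 1: a=-2, c=M1/2=31/48, d=(M2−M1)/(6·2)=-3/16, b=Δ1−h1·(2M1+M2)/6=23/24
seg 2: a=1, c=M2/2=-23/48, d=(M3−M2)/(6·3)=23/432, b=Δ2−h2·(2M2+M3)/6=31/24
t_q=3/2 → seg 0, τ=3/2; S=-1+-47/48·τ+0·τ²+31/432·τ³=-285/128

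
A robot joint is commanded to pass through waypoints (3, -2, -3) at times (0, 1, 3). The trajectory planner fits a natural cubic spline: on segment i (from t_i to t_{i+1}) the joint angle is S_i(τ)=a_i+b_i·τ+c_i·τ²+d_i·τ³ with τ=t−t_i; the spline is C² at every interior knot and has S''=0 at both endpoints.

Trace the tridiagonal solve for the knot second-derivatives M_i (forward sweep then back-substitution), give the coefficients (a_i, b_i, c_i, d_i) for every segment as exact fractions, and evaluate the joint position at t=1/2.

  seg 0: a=3 b=-23/4 c=0 d=3/4
  seg 1: a=-2 b=-7/2 c=9/4 d=-3/8
S(1/2) = 7/32

Δ: Δ0=-5, Δ1=-1/2
row 1: diag=6, rhs=27; c'=1/3, d'=9/2
back: M1=9/2
M: M0=0, M1=9/2, M2=0
seg 0: a=3, c=M0/2=0, d=(M1−M0)/(6·1)=3/4, b=Δ0−h0·(2M0+M1)/6=-23/4
seg 1: a=-2, c=M1/2=9/4, d=(M2−M1)/(6·2)=-3/8, b=Δ1−h1·(2M1+M2)/6=-7/2
t_q=1/2 → seg 0, τ=1/2; S=3+-23/4·τ+0·τ²+3/4·τ³=7/32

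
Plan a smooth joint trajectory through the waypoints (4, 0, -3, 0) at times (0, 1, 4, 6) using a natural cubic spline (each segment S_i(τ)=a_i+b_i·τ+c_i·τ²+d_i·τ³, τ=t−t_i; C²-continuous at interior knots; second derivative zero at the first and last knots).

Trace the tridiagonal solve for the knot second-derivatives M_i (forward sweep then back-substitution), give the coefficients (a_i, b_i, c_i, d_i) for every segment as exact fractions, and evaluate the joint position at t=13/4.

Δ: Δ0=-4, Δ1=-1, Δ2=3/2
row 1: diag=8, rhs=18; c'=3/8, d'=9/4
row 2: denom=10−3·3/8=71/8; d'=(15−3·9/4)/(71/8)=66/71
back: M2=66/71
back: M1=9/4−3/8·66/71=135/71
M: M0=0, M1=135/71, M2=66/71, M3=0
seg 0: a=4, c=M0/2=0, d=(M1−M0)/(6·1)=45/142, b=Δ0−h0·(2M0+M1)/6=-613/142
seg 1: a=0, c=M1/2=135/142, d=(M2−M1)/(6·3)=-23/426, b=Δ1−h1·(2M1+M2)/6=-239/71
seg 2: a=-3, c=M2/2=33/71, d=(M3−M2)/(6·2)=-11/142, b=Δ2−h2·(2M2+M3)/6=125/142
t_q=13/4 → seg 1, τ=9/4; S=0+-239/71·τ+135/142·τ²+-23/426·τ³=-30681/9088

  seg 0: a=4 b=-613/142 c=0 d=45/142
  seg 1: a=0 b=-239/71 c=135/142 d=-23/426
  seg 2: a=-3 b=125/142 c=33/71 d=-11/142
S(13/4) = -30681/9088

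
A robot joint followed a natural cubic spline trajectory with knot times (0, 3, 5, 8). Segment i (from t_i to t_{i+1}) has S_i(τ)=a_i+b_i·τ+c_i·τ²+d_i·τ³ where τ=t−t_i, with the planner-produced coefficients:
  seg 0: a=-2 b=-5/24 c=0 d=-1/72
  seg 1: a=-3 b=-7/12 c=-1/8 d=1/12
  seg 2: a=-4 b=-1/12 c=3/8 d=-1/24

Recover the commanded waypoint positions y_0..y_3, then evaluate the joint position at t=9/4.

y_0 = S_0(0) = a_0 = -2
y_1 = S_1(0) = a_1 = -3
y_2 = S_2(0) = a_2 = -4
y_3 = S_2(3) = -2
t_q=9/4 is in segment 0 (τ=9/4); S_0(τ)=-1345/512

y_0=-2 y_1=-3 y_2=-4 y_3=-2
S(9/4) = -1345/512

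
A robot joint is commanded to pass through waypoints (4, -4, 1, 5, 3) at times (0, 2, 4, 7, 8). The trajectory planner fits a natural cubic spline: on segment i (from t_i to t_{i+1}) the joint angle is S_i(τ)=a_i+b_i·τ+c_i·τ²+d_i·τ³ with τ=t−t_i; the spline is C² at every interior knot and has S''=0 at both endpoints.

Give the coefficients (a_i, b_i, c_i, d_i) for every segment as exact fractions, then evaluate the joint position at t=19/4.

Δ: Δ0=-4, Δ1=5/2, Δ2=4/3, Δ3=-2
row 1: diag=8, rhs=39; c'=1/4, d'=39/8
row 2: denom=10−2·1/4=19/2; d'=(-7−2·39/8)/(19/2)=-67/38
row 3: denom=8−3·6/19=134/19; d'=(-20−3·-67/38)/(134/19)=-559/268
back: M3=-559/268
back: M2=-67/38−6/19·-559/268=-74/67
back: M1=39/8−1/4·-74/67=2761/536
M: M0=0, M1=2761/536, M2=-74/67, M3=-559/268, M4=0
seg 0: a=4, c=M0/2=0, d=(M1−M0)/(6·2)=2761/6432, b=Δ0−h0·(2M0+M1)/6=-9193/1608
seg 1: a=-4, c=M1/2=2761/1072, d=(M2−M1)/(6·2)=-3353/6432, b=Δ1−h1·(2M1+M2)/6=-455/804
seg 2: a=1, c=M2/2=-37/67, d=(M3−M2)/(6·3)=-263/4824, b=Δ2−h2·(2M2+M3)/6=5597/1608
seg 3: a=5, c=M3/2=-559/536, d=(M4−M3)/(6·1)=559/1608, b=Δ3−h3·(2M3+M4)/6=-1049/804
t_q=19/4 → seg 2, τ=3/4; S=1+5597/1608·τ+-37/67·τ²+-263/4824·τ³=112411/34304

  seg 0: a=4 b=-9193/1608 c=0 d=2761/6432
  seg 1: a=-4 b=-455/804 c=2761/1072 d=-3353/6432
  seg 2: a=1 b=5597/1608 c=-37/67 d=-263/4824
  seg 3: a=5 b=-1049/804 c=-559/536 d=559/1608
S(19/4) = 112411/34304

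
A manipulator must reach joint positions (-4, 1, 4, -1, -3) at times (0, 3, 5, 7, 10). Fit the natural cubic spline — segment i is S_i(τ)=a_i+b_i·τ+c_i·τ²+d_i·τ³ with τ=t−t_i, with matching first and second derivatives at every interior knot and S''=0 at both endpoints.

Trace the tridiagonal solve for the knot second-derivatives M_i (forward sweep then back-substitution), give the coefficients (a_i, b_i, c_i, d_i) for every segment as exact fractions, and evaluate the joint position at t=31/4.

  seg 0: a=-4 b=61/45 c=0 d=14/405
  seg 1: a=1 b=103/45 c=14/45 d=-127/360
  seg 2: a=4 b=-7/10 c=-65/36 d=163/360
  seg 3: a=-1 b=-112/45 c=41/45 d=-41/405
S(31/4) = -767/320

Δ: Δ0=5/3, Δ1=3/2, Δ2=-5/2, Δ3=-2/3
row 1: diag=10, rhs=-1; c'=1/5, d'=-1/10
row 2: denom=8−2·1/5=38/5; d'=(-24−2·-1/10)/(38/5)=-119/38
row 3: denom=10−2·5/19=180/19; d'=(11−2·-119/38)/(180/19)=82/45
back: M3=82/45
back: M2=-119/38−5/19·82/45=-65/18
back: M1=-1/10−1/5·-65/18=28/45
M: M0=0, M1=28/45, M2=-65/18, M3=82/45, M4=0
seg 0: a=-4, c=M0/2=0, d=(M1−M0)/(6·3)=14/405, b=Δ0−h0·(2M0+M1)/6=61/45
seg 1: a=1, c=M1/2=14/45, d=(M2−M1)/(6·2)=-127/360, b=Δ1−h1·(2M1+M2)/6=103/45
seg 2: a=4, c=M2/2=-65/36, d=(M3−M2)/(6·2)=163/360, b=Δ2−h2·(2M2+M3)/6=-7/10
seg 3: a=-1, c=M3/2=41/45, d=(M4−M3)/(6·3)=-41/405, b=Δ3−h3·(2M3+M4)/6=-112/45
t_q=31/4 → seg 3, τ=3/4; S=-1+-112/45·τ+41/45·τ²+-41/405·τ³=-767/320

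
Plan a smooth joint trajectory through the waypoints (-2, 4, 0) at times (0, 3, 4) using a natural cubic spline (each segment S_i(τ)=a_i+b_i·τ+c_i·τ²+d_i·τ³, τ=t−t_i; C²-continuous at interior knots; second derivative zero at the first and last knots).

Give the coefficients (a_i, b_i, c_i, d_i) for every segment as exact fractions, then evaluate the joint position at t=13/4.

  seg 0: a=-2 b=17/4 c=0 d=-1/4
  seg 1: a=4 b=-5/2 c=-9/4 d=3/4
S(13/4) = 831/256

Δ: Δ0=2, Δ1=-4
row 1: diag=8, rhs=-36; c'=1/8, d'=-9/2
back: M1=-9/2
M: M0=0, M1=-9/2, M2=0
seg 0: a=-2, c=M0/2=0, d=(M1−M0)/(6·3)=-1/4, b=Δ0−h0·(2M0+M1)/6=17/4
seg 1: a=4, c=M1/2=-9/4, d=(M2−M1)/(6·1)=3/4, b=Δ1−h1·(2M1+M2)/6=-5/2
t_q=13/4 → seg 1, τ=1/4; S=4+-5/2·τ+-9/4·τ²+3/4·τ³=831/256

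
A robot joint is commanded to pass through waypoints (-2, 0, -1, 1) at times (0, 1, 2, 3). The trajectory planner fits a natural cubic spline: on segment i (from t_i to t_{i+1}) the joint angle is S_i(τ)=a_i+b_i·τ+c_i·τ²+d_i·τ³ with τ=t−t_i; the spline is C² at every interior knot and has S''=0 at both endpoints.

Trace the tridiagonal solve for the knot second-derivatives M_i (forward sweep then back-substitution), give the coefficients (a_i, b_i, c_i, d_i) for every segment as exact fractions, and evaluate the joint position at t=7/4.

  seg 0: a=-2 b=3 c=0 d=-1
  seg 1: a=0 b=0 c=-3 d=2
  seg 2: a=-1 b=0 c=3 d=-1
S(7/4) = -27/32

Δ: Δ0=2, Δ1=-1, Δ2=2
row 1: diag=4, rhs=-18; c'=1/4, d'=-9/2
row 2: denom=4−1·1/4=15/4; d'=(18−1·-9/2)/(15/4)=6
back: M2=6
back: M1=-9/2−1/4·6=-6
M: M0=0, M1=-6, M2=6, M3=0
seg 0: a=-2, c=M0/2=0, d=(M1−M0)/(6·1)=-1, b=Δ0−h0·(2M0+M1)/6=3
seg 1: a=0, c=M1/2=-3, d=(M2−M1)/(6·1)=2, b=Δ1−h1·(2M1+M2)/6=0
seg 2: a=-1, c=M2/2=3, d=(M3−M2)/(6·1)=-1, b=Δ2−h2·(2M2+M3)/6=0
t_q=7/4 → seg 1, τ=3/4; S=0+0·τ+-3·τ²+2·τ³=-27/32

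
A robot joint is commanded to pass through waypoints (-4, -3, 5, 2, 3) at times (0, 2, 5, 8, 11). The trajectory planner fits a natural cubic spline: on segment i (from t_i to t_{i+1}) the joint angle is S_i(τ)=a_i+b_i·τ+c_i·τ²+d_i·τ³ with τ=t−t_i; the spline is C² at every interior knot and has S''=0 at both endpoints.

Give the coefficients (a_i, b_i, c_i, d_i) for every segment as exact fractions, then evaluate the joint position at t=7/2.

  seg 0: a=-4 b=-14/69 c=0 d=97/552
  seg 1: a=-3 b=263/138 c=97/92 d=-221/828
  seg 2: a=5 b=283/276 c=-31/23 d=557/2484
  seg 3: a=2 b=-139/138 c=185/276 d=-185/2484
S(7/2) = 979/736

Δ: Δ0=1/2, Δ1=8/3, Δ2=-1, Δ3=1/3
row 1: diag=10, rhs=13; c'=3/10, d'=13/10
row 2: denom=12−3·3/10=111/10; d'=(-22−3·13/10)/(111/10)=-7/3
row 3: denom=12−3·10/37=414/37; d'=(8−3·-7/3)/(414/37)=185/138
back: M3=185/138
back: M2=-7/3−10/37·185/138=-62/23
back: M1=13/10−3/10·-62/23=97/46
M: M0=0, M1=97/46, M2=-62/23, M3=185/138, M4=0
seg 0: a=-4, c=M0/2=0, d=(M1−M0)/(6·2)=97/552, b=Δ0−h0·(2M0+M1)/6=-14/69
seg 1: a=-3, c=M1/2=97/92, d=(M2−M1)/(6·3)=-221/828, b=Δ1−h1·(2M1+M2)/6=263/138
seg 2: a=5, c=M2/2=-31/23, d=(M3−M2)/(6·3)=557/2484, b=Δ2−h2·(2M2+M3)/6=283/276
seg 3: a=2, c=M3/2=185/276, d=(M4−M3)/(6·3)=-185/2484, b=Δ3−h3·(2M3+M4)/6=-139/138
t_q=7/2 → seg 1, τ=3/2; S=-3+263/138·τ+97/92·τ²+-221/828·τ³=979/736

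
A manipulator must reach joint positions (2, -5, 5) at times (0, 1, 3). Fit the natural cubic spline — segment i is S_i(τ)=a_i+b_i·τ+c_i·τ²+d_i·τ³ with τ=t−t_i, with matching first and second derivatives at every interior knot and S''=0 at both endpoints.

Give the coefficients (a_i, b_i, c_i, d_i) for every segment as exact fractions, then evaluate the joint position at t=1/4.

  seg 0: a=2 b=-9 c=0 d=2
  seg 1: a=-5 b=-3 c=6 d=-1
S(1/4) = -7/32

Δ: Δ0=-7, Δ1=5
row 1: diag=6, rhs=72; c'=1/3, d'=12
back: M1=12
M: M0=0, M1=12, M2=0
seg 0: a=2, c=M0/2=0, d=(M1−M0)/(6·1)=2, b=Δ0−h0·(2M0+M1)/6=-9
seg 1: a=-5, c=M1/2=6, d=(M2−M1)/(6·2)=-1, b=Δ1−h1·(2M1+M2)/6=-3
t_q=1/4 → seg 0, τ=1/4; S=2+-9·τ+0·τ²+2·τ³=-7/32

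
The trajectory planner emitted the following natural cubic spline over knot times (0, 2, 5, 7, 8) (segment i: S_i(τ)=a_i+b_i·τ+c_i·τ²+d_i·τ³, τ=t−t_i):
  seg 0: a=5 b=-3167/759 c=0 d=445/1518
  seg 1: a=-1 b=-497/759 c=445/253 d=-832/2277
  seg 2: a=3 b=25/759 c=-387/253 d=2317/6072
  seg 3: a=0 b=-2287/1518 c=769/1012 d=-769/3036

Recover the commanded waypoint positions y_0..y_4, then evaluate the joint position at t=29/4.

y_0 = S_0(0) = a_0 = 5
y_1 = S_1(0) = a_1 = -1
y_2 = S_2(0) = a_2 = 3
y_3 = S_3(0) = a_3 = 0
y_4 = S_3(1) = -1
t_q=29/4 is in segment 3 (τ=1/4); S_3(τ)=-21575/64768

y_0=5 y_1=-1 y_2=3 y_3=0 y_4=-1
S(29/4) = -21575/64768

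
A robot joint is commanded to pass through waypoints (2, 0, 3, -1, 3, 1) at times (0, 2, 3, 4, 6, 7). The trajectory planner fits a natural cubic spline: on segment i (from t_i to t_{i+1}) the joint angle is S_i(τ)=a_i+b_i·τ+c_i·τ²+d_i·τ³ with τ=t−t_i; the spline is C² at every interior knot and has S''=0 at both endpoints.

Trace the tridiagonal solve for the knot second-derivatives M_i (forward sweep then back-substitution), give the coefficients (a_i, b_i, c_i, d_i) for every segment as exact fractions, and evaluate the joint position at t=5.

  seg 0: a=2 b=-79/25 c=0 d=27/50
  seg 1: a=0 b=83/25 c=81/25 d=-89/25
  seg 2: a=3 b=-22/25 c=-186/25 d=108/25
  seg 3: a=-1 b=-14/5 c=138/25 d=-39/25
  seg 4: a=3 b=14/25 c=-96/25 d=32/25
S(5) = 4/25

Δ: Δ0=-1, Δ1=3, Δ2=-4, Δ3=2, Δ4=-2
row 1: diag=6, rhs=24; c'=1/6, d'=4
row 2: denom=4−1·1/6=23/6; d'=(-42−1·4)/(23/6)=-12
row 3: denom=6−1·6/23=132/23; d'=(36−1·-12)/(132/23)=92/11
row 4: denom=6−2·23/66=175/33; d'=(-24−2·92/11)/(175/33)=-192/25
back: M4=-192/25
back: M3=92/11−23/66·-192/25=276/25
back: M2=-12−6/23·276/25=-372/25
back: M1=4−1/6·-372/25=162/25
M: M0=0, M1=162/25, M2=-372/25, M3=276/25, M4=-192/25, M5=0
seg 0: a=2, c=M0/2=0, d=(M1−M0)/(6·2)=27/50, b=Δ0−h0·(2M0+M1)/6=-79/25
seg 1: a=0, c=M1/2=81/25, d=(M2−M1)/(6·1)=-89/25, b=Δ1−h1·(2M1+M2)/6=83/25
seg 2: a=3, c=M2/2=-186/25, d=(M3−M2)/(6·1)=108/25, b=Δ2−h2·(2M2+M3)/6=-22/25
seg 3: a=-1, c=M3/2=138/25, d=(M4−M3)/(6·2)=-39/25, b=Δ3−h3·(2M3+M4)/6=-14/5
seg 4: a=3, c=M4/2=-96/25, d=(M5−M4)/(6·1)=32/25, b=Δ4−h4·(2M4+M5)/6=14/25
t_q=5 → seg 3, τ=1; S=-1+-14/5·τ+138/25·τ²+-39/25·τ³=4/25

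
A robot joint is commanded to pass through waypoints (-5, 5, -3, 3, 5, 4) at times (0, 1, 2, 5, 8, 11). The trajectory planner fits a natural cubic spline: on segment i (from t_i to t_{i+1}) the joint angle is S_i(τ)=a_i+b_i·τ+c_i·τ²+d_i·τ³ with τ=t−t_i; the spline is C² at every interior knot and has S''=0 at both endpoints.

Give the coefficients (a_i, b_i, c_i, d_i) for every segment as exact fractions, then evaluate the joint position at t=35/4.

  seg 0: a=-5 b=18805/1251 c=0 d=-6295/1251
  seg 1: a=5 b=-80/1251 c=-6295/417 d=8957/1251
  seg 2: a=-3 b=-10979/1251 c=2662/417 d=-10477/11259
  seg 3: a=3 b=5506/1251 c=-2491/1251 d=2801/11259
  seg 4: a=5 b=-1037/1251 c=310/1251 d=-310/11259
S(35/4) = 20043/4448

Δ: Δ0=10, Δ1=-8, Δ2=2, Δ3=2/3, Δ4=-1/3
row 1: diag=4, rhs=-108; c'=1/4, d'=-27
row 2: denom=8−1·1/4=31/4; d'=(60−1·-27)/(31/4)=348/31
row 3: denom=12−3·12/31=336/31; d'=(-8−3·348/31)/(336/31)=-323/84
row 4: denom=12−3·31/112=1251/112; d'=(-6−3·-323/84)/(1251/112)=620/1251
back: M4=620/1251
back: M3=-323/84−31/112·620/1251=-4982/1251
back: M2=348/31−12/31·-4982/1251=5324/417
back: M1=-27−1/4·5324/417=-12590/417
M: M0=0, M1=-12590/417, M2=5324/417, M3=-4982/1251, M4=620/1251, M5=0
seg 0: a=-5, c=M0/2=0, d=(M1−M0)/(6·1)=-6295/1251, b=Δ0−h0·(2M0+M1)/6=18805/1251
seg 1: a=5, c=M1/2=-6295/417, d=(M2−M1)/(6·1)=8957/1251, b=Δ1−h1·(2M1+M2)/6=-80/1251
seg 2: a=-3, c=M2/2=2662/417, d=(M3−M2)/(6·3)=-10477/11259, b=Δ2−h2·(2M2+M3)/6=-10979/1251
seg 3: a=3, c=M3/2=-2491/1251, d=(M4−M3)/(6·3)=2801/11259, b=Δ3−h3·(2M3+M4)/6=5506/1251
seg 4: a=5, c=M4/2=310/1251, d=(M5−M4)/(6·3)=-310/11259, b=Δ4−h4·(2M4+M5)/6=-1037/1251
t_q=35/4 → seg 4, τ=3/4; S=5+-1037/1251·τ+310/1251·τ²+-310/11259·τ³=20043/4448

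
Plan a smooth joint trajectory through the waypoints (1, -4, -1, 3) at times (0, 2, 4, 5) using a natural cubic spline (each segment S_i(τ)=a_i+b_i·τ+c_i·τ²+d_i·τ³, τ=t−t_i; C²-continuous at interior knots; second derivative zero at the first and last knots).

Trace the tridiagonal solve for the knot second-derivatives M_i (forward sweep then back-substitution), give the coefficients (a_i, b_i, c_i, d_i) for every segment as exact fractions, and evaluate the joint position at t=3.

  seg 0: a=1 b=-37/11 c=0 d=19/88
  seg 1: a=-4 b=-17/22 c=57/44 d=-7/88
  seg 2: a=-1 b=38/11 c=9/11 d=-3/11
S(3) = -313/88

Δ: Δ0=-5/2, Δ1=3/2, Δ2=4
row 1: diag=8, rhs=24; c'=1/4, d'=3
row 2: denom=6−2·1/4=11/2; d'=(15−2·3)/(11/2)=18/11
back: M2=18/11
back: M1=3−1/4·18/11=57/22
M: M0=0, M1=57/22, M2=18/11, M3=0
seg 0: a=1, c=M0/2=0, d=(M1−M0)/(6·2)=19/88, b=Δ0−h0·(2M0+M1)/6=-37/11
seg 1: a=-4, c=M1/2=57/44, d=(M2−M1)/(6·2)=-7/88, b=Δ1−h1·(2M1+M2)/6=-17/22
seg 2: a=-1, c=M2/2=9/11, d=(M3−M2)/(6·1)=-3/11, b=Δ2−h2·(2M2+M3)/6=38/11
t_q=3 → seg 1, τ=1; S=-4+-17/22·τ+57/44·τ²+-7/88·τ³=-313/88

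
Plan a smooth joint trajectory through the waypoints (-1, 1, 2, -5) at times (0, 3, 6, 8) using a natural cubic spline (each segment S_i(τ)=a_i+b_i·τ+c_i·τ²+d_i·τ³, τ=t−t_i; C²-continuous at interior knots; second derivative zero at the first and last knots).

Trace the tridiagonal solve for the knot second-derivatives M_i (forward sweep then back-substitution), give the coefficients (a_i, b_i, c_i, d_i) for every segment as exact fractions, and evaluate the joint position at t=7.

  seg 0: a=-1 b=33/74 c=0 d=49/1998
  seg 1: a=1 b=41/37 c=49/222 d=-319/1998
  seg 2: a=2 b=-139/74 c=-45/37 d=15/74
S(7) = -33/37

Δ: Δ0=2/3, Δ1=1/3, Δ2=-7/2
row 1: diag=12, rhs=-2; c'=1/4, d'=-1/6
row 2: denom=10−3·1/4=37/4; d'=(-23−3·-1/6)/(37/4)=-90/37
back: M2=-90/37
back: M1=-1/6−1/4·-90/37=49/111
M: M0=0, M1=49/111, M2=-90/37, M3=0
seg 0: a=-1, c=M0/2=0, d=(M1−M0)/(6·3)=49/1998, b=Δ0−h0·(2M0+M1)/6=33/74
seg 1: a=1, c=M1/2=49/222, d=(M2−M1)/(6·3)=-319/1998, b=Δ1−h1·(2M1+M2)/6=41/37
seg 2: a=2, c=M2/2=-45/37, d=(M3−M2)/(6·2)=15/74, b=Δ2−h2·(2M2+M3)/6=-139/74
t_q=7 → seg 2, τ=1; S=2+-139/74·τ+-45/37·τ²+15/74·τ³=-33/37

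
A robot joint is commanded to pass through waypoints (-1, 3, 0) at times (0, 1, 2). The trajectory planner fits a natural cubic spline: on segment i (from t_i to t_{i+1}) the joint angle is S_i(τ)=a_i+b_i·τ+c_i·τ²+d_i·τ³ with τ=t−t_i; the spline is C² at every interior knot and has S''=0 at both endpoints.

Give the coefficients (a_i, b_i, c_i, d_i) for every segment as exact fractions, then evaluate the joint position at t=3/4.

  seg 0: a=-1 b=23/4 c=0 d=-7/4
  seg 1: a=3 b=1/2 c=-21/4 d=7/4
S(3/4) = 659/256

Δ: Δ0=4, Δ1=-3
row 1: diag=4, rhs=-42; c'=1/4, d'=-21/2
back: M1=-21/2
M: M0=0, M1=-21/2, M2=0
seg 0: a=-1, c=M0/2=0, d=(M1−M0)/(6·1)=-7/4, b=Δ0−h0·(2M0+M1)/6=23/4
seg 1: a=3, c=M1/2=-21/4, d=(M2−M1)/(6·1)=7/4, b=Δ1−h1·(2M1+M2)/6=1/2
t_q=3/4 → seg 0, τ=3/4; S=-1+23/4·τ+0·τ²+-7/4·τ³=659/256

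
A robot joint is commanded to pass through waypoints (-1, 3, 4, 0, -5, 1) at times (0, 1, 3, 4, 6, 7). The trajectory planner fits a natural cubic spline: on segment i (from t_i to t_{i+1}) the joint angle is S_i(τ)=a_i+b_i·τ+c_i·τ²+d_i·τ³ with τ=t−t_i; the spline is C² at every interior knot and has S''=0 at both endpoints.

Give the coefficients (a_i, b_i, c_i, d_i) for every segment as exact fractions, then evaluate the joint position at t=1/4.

Δ: Δ0=4, Δ1=1/2, Δ2=-4, Δ3=-5/2, Δ4=6
row 1: diag=6, rhs=-21; c'=1/3, d'=-7/2
row 2: denom=6−2·1/3=16/3; d'=(-27−2·-7/2)/(16/3)=-15/4
row 3: denom=6−1·3/16=93/16; d'=(9−1·-15/4)/(93/16)=68/31
row 4: denom=6−2·32/93=494/93; d'=(51−2·68/31)/(494/93)=4335/494
back: M4=4335/494
back: M3=68/31−32/93·4335/494=-204/247
back: M2=-15/4−3/16·-204/247=-888/247
back: M1=-7/2−1/3·-888/247=-1137/494
M: M0=0, M1=-1137/494, M2=-888/247, M3=-204/247, M4=4335/494, M5=0
seg 0: a=-1, c=M0/2=0, d=(M1−M0)/(6·1)=-379/988, b=Δ0−h0·(2M0+M1)/6=4331/988
seg 1: a=3, c=M1/2=-1137/988, d=(M2−M1)/(6·2)=-213/1976, b=Δ1−h1·(2M1+M2)/6=1597/494
seg 2: a=4, c=M2/2=-444/247, d=(M3−M2)/(6·1)=6/13, b=Δ2−h2·(2M2+M3)/6=-658/247
seg 3: a=0, c=M3/2=-102/247, d=(M4−M3)/(6·2)=1581/1976, b=Δ3−h3·(2M3+M4)/6=-1204/247
seg 4: a=-5, c=M4/2=4335/988, d=(M5−M4)/(6·1)=-1445/988, b=Δ4−h4·(2M4+M5)/6=1519/494
t_q=1/4 → seg 0, τ=1/4; S=-1+4331/988·τ+0·τ²+-379/988·τ³=5685/63232

  seg 0: a=-1 b=4331/988 c=0 d=-379/988
  seg 1: a=3 b=1597/494 c=-1137/988 d=-213/1976
  seg 2: a=4 b=-658/247 c=-444/247 d=6/13
  seg 3: a=0 b=-1204/247 c=-102/247 d=1581/1976
  seg 4: a=-5 b=1519/494 c=4335/988 d=-1445/988
S(1/4) = 5685/63232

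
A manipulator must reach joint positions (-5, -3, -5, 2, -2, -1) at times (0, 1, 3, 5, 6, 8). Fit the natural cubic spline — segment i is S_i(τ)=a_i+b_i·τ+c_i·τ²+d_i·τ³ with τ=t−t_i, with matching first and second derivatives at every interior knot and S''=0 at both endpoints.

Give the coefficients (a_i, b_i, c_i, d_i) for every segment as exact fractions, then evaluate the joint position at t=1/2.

Δ: Δ0=2, Δ1=-1, Δ2=7/2, Δ3=-4, Δ4=1/2
row 1: diag=6, rhs=-18; c'=1/3, d'=-3
row 2: denom=8−2·1/3=22/3; d'=(27−2·-3)/(22/3)=9/2
row 3: denom=6−2·3/11=60/11; d'=(-45−2·9/2)/(60/11)=-99/10
row 4: denom=6−1·11/60=349/60; d'=(27−1·-99/10)/(349/60)=2214/349
back: M4=2214/349
back: M3=-99/10−11/60·2214/349=-3861/349
back: M2=9/2−3/11·-3861/349=5247/698
back: M1=-3−1/3·5247/698=-3843/698
M: M0=0, M1=-3843/698, M2=5247/698, M3=-3861/349, M4=2214/349, M5=0
seg 0: a=-5, c=M0/2=0, d=(M1−M0)/(6·1)=-1281/1396, b=Δ0−h0·(2M0+M1)/6=4073/1396
seg 1: a=-3, c=M1/2=-3843/1396, d=(M2−M1)/(6·2)=1515/1396, b=Δ1−h1·(2M1+M2)/6=115/698
seg 2: a=-5, c=M2/2=5247/1396, d=(M3−M2)/(6·2)=-4323/2792, b=Δ2−h2·(2M2+M3)/6=1519/698
seg 3: a=2, c=M3/2=-3861/698, d=(M4−M3)/(6·1)=2025/698, b=Δ3−h3·(2M3+M4)/6=-478/349
seg 4: a=-2, c=M4/2=1107/349, d=(M5−M4)/(6·2)=-369/698, b=Δ4−h4·(2M4+M5)/6=-2603/698
t_q=1/2 → seg 0, τ=1/2; S=-5+4073/1396·τ+0·τ²+-1281/1396·τ³=-40829/11168

  seg 0: a=-5 b=4073/1396 c=0 d=-1281/1396
  seg 1: a=-3 b=115/698 c=-3843/1396 d=1515/1396
  seg 2: a=-5 b=1519/698 c=5247/1396 d=-4323/2792
  seg 3: a=2 b=-478/349 c=-3861/698 d=2025/698
  seg 4: a=-2 b=-2603/698 c=1107/349 d=-369/698
S(1/2) = -40829/11168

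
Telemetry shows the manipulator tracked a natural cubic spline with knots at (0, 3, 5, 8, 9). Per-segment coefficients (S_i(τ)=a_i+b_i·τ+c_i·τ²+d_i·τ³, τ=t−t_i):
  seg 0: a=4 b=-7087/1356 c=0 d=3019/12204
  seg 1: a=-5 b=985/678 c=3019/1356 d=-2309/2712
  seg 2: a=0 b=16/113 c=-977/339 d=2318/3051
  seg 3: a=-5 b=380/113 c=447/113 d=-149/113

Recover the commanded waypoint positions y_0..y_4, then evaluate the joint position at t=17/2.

y_0=4 y_1=-5 y_2=0 y_3=-5 y_4=1
S(17/2) = -2255/904

y_0 = S_0(0) = a_0 = 4
y_1 = S_1(0) = a_1 = -5
y_2 = S_2(0) = a_2 = 0
y_3 = S_3(0) = a_3 = -5
y_4 = S_3(1) = 1
t_q=17/2 is in segment 3 (τ=1/2); S_3(τ)=-2255/904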